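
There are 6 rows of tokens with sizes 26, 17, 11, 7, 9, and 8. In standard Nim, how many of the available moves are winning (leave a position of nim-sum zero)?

Nim-sum: 26 ^ 17 ^ 11 ^ 7 ^ 9 ^ 8 = 6.
The overall nim-sum is X = 6. A row of size p has a winning move iff p XOR X < p (reduce it to p XOR X).
  26: 26 XOR 6 = 28 ≥ 26 — no move.
  17: 17 XOR 6 = 23 ≥ 17 — no move.
  11: 11 XOR 6 = 13 ≥ 11 — no move.
  7: 7 XOR 6 = 1 < 7 — winning move (to 1).
  9: 9 XOR 6 = 15 ≥ 9 — no move.
  8: 8 XOR 6 = 14 ≥ 8 — no move.
That gives 1 winning move.

1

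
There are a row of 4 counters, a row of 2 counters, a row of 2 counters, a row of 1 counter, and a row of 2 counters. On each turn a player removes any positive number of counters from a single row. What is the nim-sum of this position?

7

Nim-sum: 4 ^ 2 ^ 2 ^ 1 ^ 2 = 7.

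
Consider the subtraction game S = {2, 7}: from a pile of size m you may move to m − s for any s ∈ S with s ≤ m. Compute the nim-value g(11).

Build the Grundy sequence with g(k) = mex{g(k−s) : s ∈ {2, 7}, s ≤ k}:
k:     0  1  2  3  4  5  6  7  8  9 10 11
g(k):  0  0  1  1  0  0  1  1  2  0  0  1
So g(11) = 1.

1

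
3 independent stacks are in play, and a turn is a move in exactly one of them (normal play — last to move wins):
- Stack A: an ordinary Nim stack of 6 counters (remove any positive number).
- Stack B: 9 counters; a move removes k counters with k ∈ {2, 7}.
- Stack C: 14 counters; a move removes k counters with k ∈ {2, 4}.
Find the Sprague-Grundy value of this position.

Stack A is a plain Nim stack of size 6, so its Grundy value is 6.
Build the Grundy sequence for stack B with g(k) = mex{g(k−s) : s ∈ {2, 7}, s ≤ k}:
k:     0  1  2  3  4  5  6  7  8  9
g(k):  0  0  1  1  0  0  1  1  2  0
So g(9) = 0.
For stack C, compute g(0), g(1), … with moves {2, 4}:
g(0) = mex{} = 0
g(1) = mex{} = 0
g(2) = mex{0} = 1
g(3) = mex{0} = 1
g(4) = mex{0,1} = 2
g(5) = mex{0,1} = 2
g(6) = mex{1,2} = 0
g(7) = mex{1,2} = 0
g(8) = mex{0,2} = 1
g(9) = mex{0,2} = 1
g(10) = mex{0,1} = 2
g(11) = mex{0,1} = 2
g(12) = mex{1,2} = 0
g(13) = mex{1,2} = 0
g(14) = mex{0,2} = 1
So g(14) = 1.
By the Sprague-Grundy theorem, the Grundy value of a sum of independent games is the XOR of the component values.
Combined value = 6 XOR 0 XOR 1 = 7.

7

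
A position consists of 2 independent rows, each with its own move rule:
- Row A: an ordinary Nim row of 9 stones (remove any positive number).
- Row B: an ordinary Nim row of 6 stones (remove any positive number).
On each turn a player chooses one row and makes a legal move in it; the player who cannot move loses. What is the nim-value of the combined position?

Row A is a plain Nim row of size 9, so its Grundy value is 9.
Row B is a plain Nim row of size 6, so its Grundy value is 6.
By the Sprague-Grundy theorem, the Grundy value of a sum of independent games is the XOR of the component values.
Combined value = 9 XOR 6 = 15.

15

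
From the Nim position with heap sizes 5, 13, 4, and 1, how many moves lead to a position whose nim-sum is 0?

1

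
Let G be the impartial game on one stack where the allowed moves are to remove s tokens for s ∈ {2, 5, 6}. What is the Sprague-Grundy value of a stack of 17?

Compute g(0), g(1), … for moves {2, 5, 6}:
k:     0  1  2  3  4  5  6  7  8  9 10 11 12 13 14 15 16 17
g(k):  0  0  1  1  0  2  1  3  0  2  1  0  0  1  1  0  2  1
So g(17) = 1.

1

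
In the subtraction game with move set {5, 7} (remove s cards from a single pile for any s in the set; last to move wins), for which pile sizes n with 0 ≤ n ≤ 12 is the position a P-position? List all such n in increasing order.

0, 1, 2, 3, 4, 12

Build the Grundy sequence with g(k) = mex{g(k−s) : s ∈ {5, 7}, s ≤ k}:
g(0) = mex{} = 0
g(1) = mex{} = 0
g(2) = mex{} = 0
g(3) = mex{} = 0
g(4) = mex{} = 0
g(5) = mex{0} = 1
g(6) = mex{0} = 1
g(7) = mex{0} = 1
g(8) = mex{0} = 1
g(9) = mex{0} = 1
g(10) = mex{0,1} = 2
g(11) = mex{0,1} = 2
g(12) = mex{1} = 0
The P-positions (g = 0) in 0..12 are 0, 1, 2, 3, 4, 12.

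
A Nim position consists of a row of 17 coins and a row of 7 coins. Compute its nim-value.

Nim-sum: 17 XOR 7 = 22.

22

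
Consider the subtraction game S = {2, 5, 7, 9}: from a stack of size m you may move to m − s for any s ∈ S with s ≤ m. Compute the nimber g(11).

3

Build the Grundy sequence with g(k) = mex{g(k−s) : s ∈ {2, 5, 7, 9}, s ≤ k}:
g(0) = mex{} = 0
g(1) = mex{} = 0
g(2) = mex{0} = 1
g(3) = mex{0} = 1
g(4) = mex{1} = 0
g(5) = mex{0,1} = 2
g(6) = mex{0} = 1
g(7) = mex{0,1,2} = 3
g(8) = mex{0,1} = 2
g(9) = mex{0,1,3} = 2
g(10) = mex{0,1,2} = 3
g(11) = mex{0,1,2} = 3
So g(11) = 3.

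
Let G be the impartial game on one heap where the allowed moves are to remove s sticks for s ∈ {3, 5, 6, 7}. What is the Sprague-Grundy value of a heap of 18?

2

Build the Grundy sequence with g(k) = mex{g(k−s) : s ∈ {3, 5, 6, 7}, s ≤ k}:
k:     0  1  2  3  4  5  6  7  8  9 10 11 12 13 14 15 16 17 18
g(k):  0  0  0  1  1  1  2  2  2  3  0  0  0  1  1  1  2  2  2
So g(18) = 2.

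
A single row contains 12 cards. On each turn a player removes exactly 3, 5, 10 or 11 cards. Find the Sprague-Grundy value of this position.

1

Build the Grundy sequence with g(k) = mex{g(k−s) : s ∈ {3, 5, 10, 11}, s ≤ k}:
g(0) = mex{} = 0
g(1) = mex{} = 0
g(2) = mex{} = 0
g(3) = mex{0} = 1
g(4) = mex{0} = 1
g(5) = mex{0} = 1
g(6) = mex{0,1} = 2
g(7) = mex{0,1} = 2
g(8) = mex{1} = 0
g(9) = mex{1,2} = 0
g(10) = mex{0,1,2} = 3
g(11) = mex{0,2} = 1
g(12) = mex{0,2} = 1
So g(12) = 1.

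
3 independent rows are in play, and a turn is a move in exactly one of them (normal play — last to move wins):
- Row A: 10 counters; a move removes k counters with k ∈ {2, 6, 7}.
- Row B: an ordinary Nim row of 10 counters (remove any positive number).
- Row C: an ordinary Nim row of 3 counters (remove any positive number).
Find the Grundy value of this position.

For row A, compute g(0), g(1), … with moves {2, 6, 7}:
k:     0  1  2  3  4  5  6  7  8  9 10
g(k):  0  0  1  1  0  0  1  1  2  0  3
So g(10) = 3.
Row B is a plain Nim row of size 10, so its Grundy value is 10.
Row C is a plain Nim row of size 3, so its Grundy value is 3.
By the Sprague-Grundy theorem, the Grundy value of a sum of independent games is the XOR of the component values.
Combined value = 3 ⊕ 10 ⊕ 3 = 10.

10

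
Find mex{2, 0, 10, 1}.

The values 0, 1, 2 are all present; 3 is the first non-negative integer missing from the set.

3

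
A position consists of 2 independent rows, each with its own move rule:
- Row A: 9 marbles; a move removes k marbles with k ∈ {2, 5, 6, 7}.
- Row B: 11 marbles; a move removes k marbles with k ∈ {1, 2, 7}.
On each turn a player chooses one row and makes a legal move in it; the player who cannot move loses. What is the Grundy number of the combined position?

0

For row A, compute g(0), g(1), … with moves {2, 5, 6, 7}:
k:     0  1  2  3  4  5  6  7  8  9
g(k):  0  0  1  1  0  2  1  3  2  2
So g(9) = 2.
Grundy values for row B (subtraction set {1, 2, 7}):
g(0) = mex{} = 0
g(1) = mex{0} = 1
g(2) = mex{0,1} = 2
g(3) = mex{1,2} = 0
g(4) = mex{0,2} = 1
g(5) = mex{0,1} = 2
g(6) = mex{1,2} = 0
g(7) = mex{0,2} = 1
g(8) = mex{0,1} = 2
g(9) = mex{1,2} = 0
g(10) = mex{0,2} = 1
g(11) = mex{0,1} = 2
So g(11) = 2.
The value of a disjunctive sum is the nim-sum of the parts.
Combined value = 2 ⊕ 2 = 0.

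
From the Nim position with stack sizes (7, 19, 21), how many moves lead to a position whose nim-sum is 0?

3

Compute the nim-sum pairwise:
7 ⊕ 19 = 20
20 ⊕ 21 = 1
The overall nim-sum is X = 1. A stack of size p has a winning move iff p XOR X < p (reduce it to p XOR X).
  7: 7 XOR 1 = 6 < 7 — winning move (to 6).
  19: 19 XOR 1 = 18 < 19 — winning move (to 18).
  21: 21 XOR 1 = 20 < 21 — winning move (to 20).
That gives 3 winning moves.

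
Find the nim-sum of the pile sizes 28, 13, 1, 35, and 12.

Nim-sum: 28 ⊕ 13 ⊕ 1 ⊕ 35 ⊕ 12 = 63.

63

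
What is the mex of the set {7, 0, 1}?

2

The values 0, 1 are all present; 2 is the first non-negative integer missing from the set.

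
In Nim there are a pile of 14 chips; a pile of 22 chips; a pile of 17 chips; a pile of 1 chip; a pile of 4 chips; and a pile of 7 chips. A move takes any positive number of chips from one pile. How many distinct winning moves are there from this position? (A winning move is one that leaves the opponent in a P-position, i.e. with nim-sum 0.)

Nim-sum: 14 ⊕ 22 ⊕ 17 ⊕ 1 ⊕ 4 ⊕ 7 = 11.
The overall nim-sum is X = 11. A pile of size p has a winning move iff p XOR X < p (reduce it to p XOR X).
  14: 14 XOR 11 = 5 < 14 — winning move (to 5).
  22: 22 XOR 11 = 29 ≥ 22 — no move.
  17: 17 XOR 11 = 26 ≥ 17 — no move.
  1: 1 XOR 11 = 10 ≥ 1 — no move.
  4: 4 XOR 11 = 15 ≥ 4 — no move.
  7: 7 XOR 11 = 12 ≥ 7 — no move.
That gives 1 winning move.

1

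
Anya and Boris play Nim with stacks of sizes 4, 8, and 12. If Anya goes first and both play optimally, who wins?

Boris wins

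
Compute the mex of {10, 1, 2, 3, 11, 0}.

4

The values 0, 1, 2, 3 are all present; 4 is the first non-negative integer missing from the set.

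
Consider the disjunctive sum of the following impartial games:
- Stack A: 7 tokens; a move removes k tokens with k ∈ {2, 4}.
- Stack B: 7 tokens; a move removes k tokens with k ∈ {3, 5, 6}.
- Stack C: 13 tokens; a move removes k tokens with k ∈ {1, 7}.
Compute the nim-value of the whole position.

3

For stack A, compute g(0), g(1), … with moves {2, 4}:
k:     0  1  2  3  4  5  6  7
g(k):  0  0  1  1  2  2  0  0
So g(7) = 0.
For stack B, compute g(0), g(1), … with moves {3, 5, 6}:
k:     0  1  2  3  4  5  6  7
g(k):  0  0  0  1  1  1  2  2
So g(7) = 2.
For stack C, compute g(0), g(1), … with moves {1, 7}:
g(0) = mex{} = 0
g(1) = mex{0} = 1
g(2) = mex{1} = 0
g(3) = mex{0} = 1
g(4) = mex{1} = 0
g(5) = mex{0} = 1
g(6) = mex{1} = 0
g(7) = mex{0} = 1
g(8) = mex{1} = 0
g(9) = mex{0} = 1
g(10) = mex{1} = 0
g(11) = mex{0} = 1
g(12) = mex{1} = 0
g(13) = mex{0} = 1
So g(13) = 1.
The value of a disjunctive sum is the nim-sum of the parts.
Combined value = 0 XOR 2 XOR 1 = 3.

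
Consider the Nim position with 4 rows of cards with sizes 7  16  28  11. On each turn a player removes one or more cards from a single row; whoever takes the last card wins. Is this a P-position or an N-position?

Compute the nim-sum pairwise:
7 ⊕ 16 = 23
23 ⊕ 28 = 11
11 ⊕ 11 = 0
The nim-sum is 0, so this is a P-position: the player to move is in a losing position under optimal play.

P-position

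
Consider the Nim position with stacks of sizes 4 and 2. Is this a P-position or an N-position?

Compute the nim-sum pairwise:
4 ⊕ 2 = 6
The nim-sum is 6 ≠ 0, so this is an N-position: the player to move can win.

N-position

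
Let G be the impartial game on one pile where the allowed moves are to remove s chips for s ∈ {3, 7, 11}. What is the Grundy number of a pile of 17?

1

Build the Grundy sequence with g(k) = mex{g(k−s) : s ∈ {3, 7, 11}, s ≤ k}:
k:     0  1  2  3  4  5  6  7  8  9 10 11 12 13 14 15 16 17
g(k):  0  0  0  1  1  1  0  2  2  1  0  3  2  1  0  0  0  1
So g(17) = 1.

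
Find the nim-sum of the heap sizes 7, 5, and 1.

Compute the nim-sum pairwise:
7 XOR 5 = 2
2 XOR 1 = 3

3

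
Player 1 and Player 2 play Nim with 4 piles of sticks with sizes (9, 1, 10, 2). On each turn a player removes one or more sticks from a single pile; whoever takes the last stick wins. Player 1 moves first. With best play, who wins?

Player 2 wins

Compute the nim-sum pairwise:
9 XOR 1 = 8
8 XOR 10 = 2
2 XOR 2 = 0
The nim-sum is 0, so this is a P-position: the player to move is in a losing position under optimal play; Player 1 is about to move from it and so loses — Player 2 wins.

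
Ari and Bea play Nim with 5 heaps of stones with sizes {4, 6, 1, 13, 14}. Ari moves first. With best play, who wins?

Write each in binary and XOR column by column:
  0100  (4)
  0110  (6)
  0001  (1)
  1101  (13)
  1110  (14)
  ----
  0000  (0)
The nim-sum is 0, so this is a P-position: the player to move is in a losing position under optimal play; Ari is about to move from it and so loses — Bea wins.

Bea wins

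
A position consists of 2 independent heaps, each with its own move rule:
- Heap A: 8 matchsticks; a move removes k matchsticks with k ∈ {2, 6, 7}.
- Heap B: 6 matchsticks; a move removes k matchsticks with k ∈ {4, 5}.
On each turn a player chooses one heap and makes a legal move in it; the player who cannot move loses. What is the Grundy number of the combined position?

Build the Grundy sequence for heap A with g(k) = mex{g(k−s) : s ∈ {2, 6, 7}, s ≤ k}:
k:     0  1  2  3  4  5  6  7  8
g(k):  0  0  1  1  0  0  1  1  2
So g(8) = 2.
For heap B, compute g(0), g(1), … with moves {4, 5}:
k:     0  1  2  3  4  5  6
g(k):  0  0  0  0  1  1  1
So g(6) = 1.
The value of a disjunctive sum is the nim-sum of the parts.
Combined value = 2 XOR 1 = 3.

3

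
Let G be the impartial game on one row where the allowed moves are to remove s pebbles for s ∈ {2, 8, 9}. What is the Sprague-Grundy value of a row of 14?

3

Grundy values for subtraction set {2, 8, 9}:
k:     0  1  2  3  4  5  6  7  8  9 10 11 12 13 14
g(k):  0  0  1  1  0  0  1  1  2  2  3  0  2  1  3
So g(14) = 3.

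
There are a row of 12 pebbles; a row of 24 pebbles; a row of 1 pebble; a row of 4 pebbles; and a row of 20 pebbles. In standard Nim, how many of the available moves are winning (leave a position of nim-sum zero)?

3

Write each in binary and XOR column by column:
  01100  (12)
  11000  (24)
  00001  (1)
  00100  (4)
  10100  (20)
  -----
  00101  (5)
The overall nim-sum is X = 5. A row of size p has a winning move iff p XOR X < p (reduce it to p XOR X).
  12: 12 XOR 5 = 9 < 12 — winning move (to 9).
  24: 24 XOR 5 = 29 ≥ 24 — no move.
  1: 1 XOR 5 = 4 ≥ 1 — no move.
  4: 4 XOR 5 = 1 < 4 — winning move (to 1).
  20: 20 XOR 5 = 17 < 20 — winning move (to 17).
That gives 3 winning moves.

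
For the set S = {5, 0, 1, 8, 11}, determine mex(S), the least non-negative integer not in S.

2

The values 0, 1 are all present; 2 is the first non-negative integer missing from the set.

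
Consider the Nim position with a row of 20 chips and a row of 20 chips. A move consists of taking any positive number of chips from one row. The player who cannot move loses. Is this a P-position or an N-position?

Compute the nim-sum pairwise:
20 XOR 20 = 0
The nim-sum is 0, so this is a P-position: the player to move is in a losing position under optimal play.

P-position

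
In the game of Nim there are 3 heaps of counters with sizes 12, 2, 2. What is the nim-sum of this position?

12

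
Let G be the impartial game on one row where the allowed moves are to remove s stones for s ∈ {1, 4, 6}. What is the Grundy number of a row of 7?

0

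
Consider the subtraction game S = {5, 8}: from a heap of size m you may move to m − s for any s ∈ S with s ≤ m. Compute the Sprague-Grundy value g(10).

Grundy values for subtraction set {5, 8}:
g(0) = mex{} = 0
g(1) = mex{} = 0
g(2) = mex{} = 0
g(3) = mex{} = 0
g(4) = mex{} = 0
g(5) = mex{0} = 1
g(6) = mex{0} = 1
g(7) = mex{0} = 1
g(8) = mex{0} = 1
g(9) = mex{0} = 1
g(10) = mex{0,1} = 2
So g(10) = 2.

2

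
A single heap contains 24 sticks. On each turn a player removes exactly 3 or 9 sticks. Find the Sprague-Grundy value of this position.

Build the Grundy sequence with g(k) = mex{g(k−s) : s ∈ {3, 9}, s ≤ k}:
k:     0  1  2  3  4  5  6  7  8  9 10 11 12 13 14 15 16 17 18 19 20 21 22 23 24
g(k):  0  0  0  1  1  1  0  0  0  1  1  1  0  0  0  1  1  1  0  0  0  1  1  1  0
So g(24) = 0.

0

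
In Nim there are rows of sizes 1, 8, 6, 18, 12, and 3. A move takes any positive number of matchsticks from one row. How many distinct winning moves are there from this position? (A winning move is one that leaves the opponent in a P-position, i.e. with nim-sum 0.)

Nim-sum: 1 XOR 8 XOR 6 XOR 18 XOR 12 XOR 3 = 18.
The overall nim-sum is X = 18. A row of size p has a winning move iff p XOR X < p (reduce it to p XOR X).
  1: 1 XOR 18 = 19 ≥ 1 — no move.
  8: 8 XOR 18 = 26 ≥ 8 — no move.
  6: 6 XOR 18 = 20 ≥ 6 — no move.
  18: 18 XOR 18 = 0 < 18 — winning move (to 0).
  12: 12 XOR 18 = 30 ≥ 12 — no move.
  3: 3 XOR 18 = 17 ≥ 3 — no move.
That gives 1 winning move.

1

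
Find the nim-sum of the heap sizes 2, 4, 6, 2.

2

Compute the nim-sum pairwise:
2 XOR 4 = 6
6 XOR 6 = 0
0 XOR 2 = 2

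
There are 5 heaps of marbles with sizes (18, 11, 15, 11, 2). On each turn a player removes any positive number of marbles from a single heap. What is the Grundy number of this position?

31

In binary:
  10010  (18)
  01011  (11)
  01111  (15)
  01011  (11)
  00010  (2)
  -----
  11111  (31)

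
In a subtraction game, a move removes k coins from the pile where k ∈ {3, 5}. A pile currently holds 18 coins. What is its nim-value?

0

Build the Grundy sequence with g(k) = mex{g(k−s) : s ∈ {3, 5}, s ≤ k}:
k:     0  1  2  3  4  5  6  7  8  9 10 11 12 13 14 15 16 17 18
g(k):  0  0  0  1  1  1  2  2  0  0  0  1  1  1  2  2  0  0  0
So g(18) = 0.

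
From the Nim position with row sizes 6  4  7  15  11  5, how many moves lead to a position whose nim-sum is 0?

5

In binary:
  0110  (6)
  0100  (4)
  0111  (7)
  1111  (15)
  1011  (11)
  0101  (5)
  ----
  0100  (4)
The overall nim-sum is X = 4. A row of size p has a winning move iff p XOR X < p (reduce it to p XOR X).
  6: 6 XOR 4 = 2 < 6 — winning move (to 2).
  4: 4 XOR 4 = 0 < 4 — winning move (to 0).
  7: 7 XOR 4 = 3 < 7 — winning move (to 3).
  15: 15 XOR 4 = 11 < 15 — winning move (to 11).
  11: 11 XOR 4 = 15 ≥ 11 — no move.
  5: 5 XOR 4 = 1 < 5 — winning move (to 1).
That gives 5 winning moves.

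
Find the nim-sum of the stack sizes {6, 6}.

Bitwise XOR of the heap sizes:
  110  (6)
  110  (6)
  ---
  000  (0)

0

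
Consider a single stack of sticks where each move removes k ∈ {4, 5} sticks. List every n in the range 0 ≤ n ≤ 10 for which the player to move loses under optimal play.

0, 1, 2, 3, 9, 10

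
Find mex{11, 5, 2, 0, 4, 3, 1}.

6

The values 0, 1, 2, 3, 4, 5 are all present; 6 is the first non-negative integer missing from the set.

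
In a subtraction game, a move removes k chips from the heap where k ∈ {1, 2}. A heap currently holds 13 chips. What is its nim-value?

Compute g(0), g(1), … for moves {1, 2}:
g(0) = mex{} = 0
g(1) = mex{0} = 1
g(2) = mex{0,1} = 2
g(3) = mex{1,2} = 0
g(4) = mex{0,2} = 1
g(5) = mex{0,1} = 2
g(6) = mex{1,2} = 0
g(7) = mex{0,2} = 1
g(8) = mex{0,1} = 2
g(9) = mex{1,2} = 0
g(10) = mex{0,2} = 1
g(11) = mex{0,1} = 2
g(12) = mex{1,2} = 0
g(13) = mex{0,2} = 1
So g(13) = 1.

1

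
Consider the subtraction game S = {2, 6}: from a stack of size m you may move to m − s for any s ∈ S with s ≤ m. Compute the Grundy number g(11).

Grundy values for subtraction set {2, 6}:
g(0) = mex{} = 0
g(1) = mex{} = 0
g(2) = mex{0} = 1
g(3) = mex{0} = 1
g(4) = mex{1} = 0
g(5) = mex{1} = 0
g(6) = mex{0} = 1
g(7) = mex{0} = 1
g(8) = mex{1} = 0
g(9) = mex{1} = 0
g(10) = mex{0} = 1
g(11) = mex{0} = 1
So g(11) = 1.

1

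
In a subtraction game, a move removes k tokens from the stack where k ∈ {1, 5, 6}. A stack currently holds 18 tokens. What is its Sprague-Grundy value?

Build the Grundy sequence with g(k) = mex{g(k−s) : s ∈ {1, 5, 6}, s ≤ k}:
k:     0  1  2  3  4  5  6  7  8  9 10 11 12 13 14 15 16 17 18
g(k):  0  1  0  1  0  1  2  3  2  3  2  0  1  0  1  0  1  2  3
So g(18) = 3.

3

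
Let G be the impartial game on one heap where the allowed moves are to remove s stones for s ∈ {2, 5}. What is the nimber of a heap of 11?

Build the Grundy sequence with g(k) = mex{g(k−s) : s ∈ {2, 5}, s ≤ k}:
k:     0  1  2  3  4  5  6  7  8  9 10 11
g(k):  0  0  1  1  0  2  1  0  0  1  1  0
So g(11) = 0.

0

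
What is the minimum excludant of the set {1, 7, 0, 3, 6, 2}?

The values 0, 1, 2, 3 are all present; 4 is the first non-negative integer missing from the set.

4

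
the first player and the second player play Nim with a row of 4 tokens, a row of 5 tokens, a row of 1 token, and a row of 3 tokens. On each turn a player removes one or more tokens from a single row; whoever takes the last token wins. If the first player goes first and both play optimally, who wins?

the first player wins

Write each in binary and XOR column by column:
  100  (4)
  101  (5)
  001  (1)
  011  (3)
  ---
  011  (3)
The nim-sum is 3 ≠ 0, so this is an N-position: the player to move can win; the first player has a winning move.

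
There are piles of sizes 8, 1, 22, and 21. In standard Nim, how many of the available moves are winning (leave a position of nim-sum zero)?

1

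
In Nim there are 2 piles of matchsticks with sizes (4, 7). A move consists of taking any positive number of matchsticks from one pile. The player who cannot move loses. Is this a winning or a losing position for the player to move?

Winning position

Compute the nim-sum pairwise:
4 XOR 7 = 3
The nim-sum is 3 ≠ 0, so this is an N-position: the player to move can win.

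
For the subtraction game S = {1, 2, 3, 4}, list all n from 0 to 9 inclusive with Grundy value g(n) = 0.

Grundy values for subtraction set {1, 2, 3, 4}:
k:     0  1  2  3  4  5  6  7  8  9
g(k):  0  1  2  3  4  0  1  2  3  4
The P-positions (g = 0) in 0..9 are 0, 5.

0, 5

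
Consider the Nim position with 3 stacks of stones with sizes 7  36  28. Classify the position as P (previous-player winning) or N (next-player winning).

N-position

Compute the nim-sum pairwise:
7 ^ 36 = 35
35 ^ 28 = 63
The nim-sum is 63 ≠ 0, so this is an N-position: the player to move can win.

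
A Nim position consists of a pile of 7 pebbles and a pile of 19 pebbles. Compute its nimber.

20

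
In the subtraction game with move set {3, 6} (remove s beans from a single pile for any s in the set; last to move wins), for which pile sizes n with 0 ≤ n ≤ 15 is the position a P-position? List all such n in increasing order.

0, 1, 2, 9, 10, 11

Grundy values for subtraction set {3, 6}:
k:     0  1  2  3  4  5  6  7  8  9 10 11 12 13 14 15
g(k):  0  0  0  1  1  1  2  2  2  0  0  0  1  1  1  2
The P-positions (g = 0) in 0..15 are 0, 1, 2, 9, 10, 11.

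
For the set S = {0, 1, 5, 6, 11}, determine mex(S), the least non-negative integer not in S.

2

The values 0, 1 are all present; 2 is the first non-negative integer missing from the set.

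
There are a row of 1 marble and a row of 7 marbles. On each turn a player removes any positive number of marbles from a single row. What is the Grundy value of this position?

Write each in binary and XOR column by column:
  001  (1)
  111  (7)
  ---
  110  (6)

6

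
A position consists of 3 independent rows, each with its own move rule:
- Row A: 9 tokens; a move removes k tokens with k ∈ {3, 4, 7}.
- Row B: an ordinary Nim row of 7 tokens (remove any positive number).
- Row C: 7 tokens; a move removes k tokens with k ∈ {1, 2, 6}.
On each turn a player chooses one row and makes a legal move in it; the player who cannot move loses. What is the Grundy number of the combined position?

4

Grundy values for row A (subtraction set {3, 4, 7}):
g(0) = mex{} = 0
g(1) = mex{} = 0
g(2) = mex{} = 0
g(3) = mex{0} = 1
g(4) = mex{0} = 1
g(5) = mex{0} = 1
g(6) = mex{0,1} = 2
g(7) = mex{0,1} = 2
g(8) = mex{0,1} = 2
g(9) = mex{0,1,2} = 3
So g(9) = 3.
Row B is a plain Nim row of size 7, so its Grundy value is 7.
Build the Grundy sequence for row C with g(k) = mex{g(k−s) : s ∈ {1, 2, 6}, s ≤ k}:
g(0) = mex{} = 0
g(1) = mex{0} = 1
g(2) = mex{0,1} = 2
g(3) = mex{1,2} = 0
g(4) = mex{0,2} = 1
g(5) = mex{0,1} = 2
g(6) = mex{0,1,2} = 3
g(7) = mex{1,2,3} = 0
So g(7) = 0.
The value of a disjunctive sum is the nim-sum of the parts.
Combined value = 3 ⊕ 7 ⊕ 0 = 4.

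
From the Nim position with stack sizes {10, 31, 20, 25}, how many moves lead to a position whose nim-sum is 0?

In binary:
  01010  (10)
  11111  (31)
  10100  (20)
  11001  (25)
  -----
  11000  (24)
The overall nim-sum is X = 24. A stack of size p has a winning move iff p XOR X < p (reduce it to p XOR X).
  10: 10 XOR 24 = 18 ≥ 10 — no move.
  31: 31 XOR 24 = 7 < 31 — winning move (to 7).
  20: 20 XOR 24 = 12 < 20 — winning move (to 12).
  25: 25 XOR 24 = 1 < 25 — winning move (to 1).
That gives 3 winning moves.

3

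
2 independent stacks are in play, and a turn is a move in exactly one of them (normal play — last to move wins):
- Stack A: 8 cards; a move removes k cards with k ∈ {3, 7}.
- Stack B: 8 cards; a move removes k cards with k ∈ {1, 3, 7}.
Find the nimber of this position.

Build the Grundy sequence for stack A with g(k) = mex{g(k−s) : s ∈ {3, 7}, s ≤ k}:
g(0) = mex{} = 0
g(1) = mex{} = 0
g(2) = mex{} = 0
g(3) = mex{0} = 1
g(4) = mex{0} = 1
g(5) = mex{0} = 1
g(6) = mex{1} = 0
g(7) = mex{0,1} = 2
g(8) = mex{0,1} = 2
So g(8) = 2.
For stack B, compute g(0), g(1), … with moves {1, 3, 7}:
k:     0  1  2  3  4  5  6  7  8
g(k):  0  1  0  1  0  1  0  1  0
So g(8) = 0.
The value of a disjunctive sum is the nim-sum of the parts.
Combined value = 2 ⊕ 0 = 2.

2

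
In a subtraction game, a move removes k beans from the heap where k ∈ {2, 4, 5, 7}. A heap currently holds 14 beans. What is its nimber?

2

Compute g(0), g(1), … for moves {2, 4, 5, 7}:
k:     0  1  2  3  4  5  6  7  8  9 10 11 12 13 14
g(k):  0  0  1  1  2  2  3  3  4  0  0  1  1  2  2
So g(14) = 2.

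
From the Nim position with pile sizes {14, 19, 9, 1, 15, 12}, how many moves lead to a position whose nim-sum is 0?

Compute the nim-sum pairwise:
14 ⊕ 19 = 29
29 ⊕ 9 = 20
20 ⊕ 1 = 21
21 ⊕ 15 = 26
26 ⊕ 12 = 22
The overall nim-sum is X = 22. A pile of size p has a winning move iff p XOR X < p (reduce it to p XOR X).
  14: 14 XOR 22 = 24 ≥ 14 — no move.
  19: 19 XOR 22 = 5 < 19 — winning move (to 5).
  9: 9 XOR 22 = 31 ≥ 9 — no move.
  1: 1 XOR 22 = 23 ≥ 1 — no move.
  15: 15 XOR 22 = 25 ≥ 15 — no move.
  12: 12 XOR 22 = 26 ≥ 12 — no move.
That gives 1 winning move.

1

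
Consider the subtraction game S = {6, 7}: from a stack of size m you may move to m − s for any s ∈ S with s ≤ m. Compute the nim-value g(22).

1

Compute g(0), g(1), … for moves {6, 7}:
k:     0  1  2  3  4  5  6  7  8  9 10 11 12 13 14 15 16 17 18 19 20 21 22
g(k):  0  0  0  0  0  0  1  1  1  1  1  1  2  0  0  0  0  0  0  1  1  1  1
So g(22) = 1.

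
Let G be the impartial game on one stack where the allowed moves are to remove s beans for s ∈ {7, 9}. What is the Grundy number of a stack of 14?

Build the Grundy sequence with g(k) = mex{g(k−s) : s ∈ {7, 9}, s ≤ k}:
g(0) = mex{} = 0
g(1) = mex{} = 0
g(2) = mex{} = 0
g(3) = mex{} = 0
g(4) = mex{} = 0
g(5) = mex{} = 0
g(6) = mex{} = 0
g(7) = mex{0} = 1
g(8) = mex{0} = 1
g(9) = mex{0} = 1
g(10) = mex{0} = 1
g(11) = mex{0} = 1
g(12) = mex{0} = 1
g(13) = mex{0} = 1
g(14) = mex{0,1} = 2
So g(14) = 2.

2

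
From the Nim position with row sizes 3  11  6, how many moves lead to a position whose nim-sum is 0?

1

Compute the nim-sum pairwise:
3 XOR 11 = 8
8 XOR 6 = 14
The overall nim-sum is X = 14. A row of size p has a winning move iff p XOR X < p (reduce it to p XOR X).
  3: 3 XOR 14 = 13 ≥ 3 — no move.
  11: 11 XOR 14 = 5 < 11 — winning move (to 5).
  6: 6 XOR 14 = 8 ≥ 6 — no move.
That gives 1 winning move.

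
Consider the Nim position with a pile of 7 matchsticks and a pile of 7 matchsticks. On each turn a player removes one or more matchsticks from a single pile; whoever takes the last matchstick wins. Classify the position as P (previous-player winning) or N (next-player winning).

Write each in binary and XOR column by column:
  111  (7)
  111  (7)
  ---
  000  (0)
The nim-sum is 0, so this is a P-position: the player to move is in a losing position under optimal play.

P-position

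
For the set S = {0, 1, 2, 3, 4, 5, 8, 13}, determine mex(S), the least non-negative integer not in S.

The values 0, 1, 2, 3, 4, 5 are all present; 6 is the first non-negative integer missing from the set.

6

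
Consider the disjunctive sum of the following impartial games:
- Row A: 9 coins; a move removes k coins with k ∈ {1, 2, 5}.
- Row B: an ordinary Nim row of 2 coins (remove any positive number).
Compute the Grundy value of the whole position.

Grundy values for row A (subtraction set {1, 2, 5}):
g(0) = mex{} = 0
g(1) = mex{0} = 1
g(2) = mex{0,1} = 2
g(3) = mex{1,2} = 0
g(4) = mex{0,2} = 1
g(5) = mex{0,1} = 2
g(6) = mex{1,2} = 0
g(7) = mex{0,2} = 1
g(8) = mex{0,1} = 2
g(9) = mex{1,2} = 0
So g(9) = 0.
Row B is a plain Nim row of size 2, so its Grundy value is 2.
By the Sprague-Grundy theorem, the Grundy value of a sum of independent games is the XOR of the component values.
Combined value = 0 XOR 2 = 2.

2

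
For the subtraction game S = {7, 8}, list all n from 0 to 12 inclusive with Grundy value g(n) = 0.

Build the Grundy sequence with g(k) = mex{g(k−s) : s ∈ {7, 8}, s ≤ k}:
g(0) = mex{} = 0
g(1) = mex{} = 0
g(2) = mex{} = 0
g(3) = mex{} = 0
g(4) = mex{} = 0
g(5) = mex{} = 0
g(6) = mex{} = 0
g(7) = mex{0} = 1
g(8) = mex{0} = 1
g(9) = mex{0} = 1
g(10) = mex{0} = 1
g(11) = mex{0} = 1
g(12) = mex{0} = 1
The P-positions (g = 0) in 0..12 are 0, 1, 2, 3, 4, 5, 6.

0, 1, 2, 3, 4, 5, 6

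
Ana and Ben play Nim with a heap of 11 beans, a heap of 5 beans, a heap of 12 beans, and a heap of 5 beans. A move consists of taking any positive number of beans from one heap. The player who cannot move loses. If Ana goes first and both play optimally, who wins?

Ana wins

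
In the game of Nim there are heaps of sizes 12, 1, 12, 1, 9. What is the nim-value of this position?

Bitwise XOR of the heap sizes:
  1100  (12)
  0001  (1)
  1100  (12)
  0001  (1)
  1001  (9)
  ----
  1001  (9)

9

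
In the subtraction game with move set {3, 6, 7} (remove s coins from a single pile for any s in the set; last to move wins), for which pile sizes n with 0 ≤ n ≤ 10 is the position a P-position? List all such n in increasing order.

0, 1, 2, 10

Grundy values for subtraction set {3, 6, 7}:
g(0) = mex{} = 0
g(1) = mex{} = 0
g(2) = mex{} = 0
g(3) = mex{0} = 1
g(4) = mex{0} = 1
g(5) = mex{0} = 1
g(6) = mex{0,1} = 2
g(7) = mex{0,1} = 2
g(8) = mex{0,1} = 2
g(9) = mex{0,1,2} = 3
g(10) = mex{1,2} = 0
The P-positions (g = 0) in 0..10 are 0, 1, 2, 10.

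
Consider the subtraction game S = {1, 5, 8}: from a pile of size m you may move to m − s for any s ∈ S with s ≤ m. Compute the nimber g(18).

1

Compute g(0), g(1), … for moves {1, 5, 8}:
k:     0  1  2  3  4  5  6  7  8  9 10 11 12 13 14 15 16 17 18
g(k):  0  1  0  1  0  1  0  1  2  3  2  3  2  0  1  0  1  0  1
So g(18) = 1.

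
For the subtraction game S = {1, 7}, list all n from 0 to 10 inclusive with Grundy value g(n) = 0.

Compute g(0), g(1), … for moves {1, 7}:
g(0) = mex{} = 0
g(1) = mex{0} = 1
g(2) = mex{1} = 0
g(3) = mex{0} = 1
g(4) = mex{1} = 0
g(5) = mex{0} = 1
g(6) = mex{1} = 0
g(7) = mex{0} = 1
g(8) = mex{1} = 0
g(9) = mex{0} = 1
g(10) = mex{1} = 0
The P-positions (g = 0) in 0..10 are 0, 2, 4, 6, 8, 10.

0, 2, 4, 6, 8, 10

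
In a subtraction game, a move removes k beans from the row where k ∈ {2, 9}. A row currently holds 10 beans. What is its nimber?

1

Grundy values for subtraction set {2, 9}:
g(0) = mex{} = 0
g(1) = mex{} = 0
g(2) = mex{0} = 1
g(3) = mex{0} = 1
g(4) = mex{1} = 0
g(5) = mex{1} = 0
g(6) = mex{0} = 1
g(7) = mex{0} = 1
g(8) = mex{1} = 0
g(9) = mex{0,1} = 2
g(10) = mex{0} = 1
So g(10) = 1.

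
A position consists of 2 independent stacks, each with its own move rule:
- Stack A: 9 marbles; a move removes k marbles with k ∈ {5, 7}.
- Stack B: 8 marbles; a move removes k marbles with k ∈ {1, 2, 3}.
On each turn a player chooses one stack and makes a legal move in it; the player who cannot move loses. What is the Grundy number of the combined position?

1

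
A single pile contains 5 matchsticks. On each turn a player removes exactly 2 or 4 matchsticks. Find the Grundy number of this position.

Build the Grundy sequence with g(k) = mex{g(k−s) : s ∈ {2, 4}, s ≤ k}:
k:     0  1  2  3  4  5
g(k):  0  0  1  1  2  2
So g(5) = 2.

2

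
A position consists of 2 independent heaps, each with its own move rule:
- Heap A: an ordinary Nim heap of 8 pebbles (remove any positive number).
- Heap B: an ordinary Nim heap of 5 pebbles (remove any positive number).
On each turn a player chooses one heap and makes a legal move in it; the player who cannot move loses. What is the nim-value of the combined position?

Heap A is a plain Nim heap of size 8, so its Grundy value is 8.
Heap B is a plain Nim heap of size 5, so its Grundy value is 5.
By the Sprague-Grundy theorem, the Grundy value of a sum of independent games is the XOR of the component values.
Combined value = 8 ⊕ 5 = 13.

13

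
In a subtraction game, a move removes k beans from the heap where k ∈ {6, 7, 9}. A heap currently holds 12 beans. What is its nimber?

Grundy values for subtraction set {6, 7, 9}:
g(0) = mex{} = 0
g(1) = mex{} = 0
g(2) = mex{} = 0
g(3) = mex{} = 0
g(4) = mex{} = 0
g(5) = mex{} = 0
g(6) = mex{0} = 1
g(7) = mex{0} = 1
g(8) = mex{0} = 1
g(9) = mex{0} = 1
g(10) = mex{0} = 1
g(11) = mex{0} = 1
g(12) = mex{0,1} = 2
So g(12) = 2.

2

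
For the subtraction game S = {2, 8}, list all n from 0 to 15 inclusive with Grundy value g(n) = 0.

Build the Grundy sequence with g(k) = mex{g(k−s) : s ∈ {2, 8}, s ≤ k}:
k:     0  1  2  3  4  5  6  7  8  9 10 11 12 13 14 15
g(k):  0  0  1  1  0  0  1  1  2  2  0  0  1  1  0  0
The P-positions (g = 0) in 0..15 are 0, 1, 4, 5, 10, 11, 14, 15.

0, 1, 4, 5, 10, 11, 14, 15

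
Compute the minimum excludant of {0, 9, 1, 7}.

2

The values 0, 1 are all present; 2 is the first non-negative integer missing from the set.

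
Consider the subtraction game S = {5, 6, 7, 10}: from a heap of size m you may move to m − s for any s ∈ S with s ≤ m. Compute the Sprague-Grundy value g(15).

0

Build the Grundy sequence with g(k) = mex{g(k−s) : s ∈ {5, 6, 7, 10}, s ≤ k}:
k:     0  1  2  3  4  5  6  7  8  9 10 11 12 13 14 15
g(k):  0  0  0  0  0  1  1  1  1  1  2  2  2  2  2  0
So g(15) = 0.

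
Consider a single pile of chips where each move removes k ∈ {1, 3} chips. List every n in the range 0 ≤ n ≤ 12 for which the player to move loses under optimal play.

Build the Grundy sequence with g(k) = mex{g(k−s) : s ∈ {1, 3}, s ≤ k}:
k:     0  1  2  3  4  5  6  7  8  9 10 11 12
g(k):  0  1  0  1  0  1  0  1  0  1  0  1  0
The P-positions (g = 0) in 0..12 are 0, 2, 4, 6, 8, 10, 12.

0, 2, 4, 6, 8, 10, 12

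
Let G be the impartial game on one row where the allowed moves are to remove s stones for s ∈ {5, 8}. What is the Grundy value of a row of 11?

Build the Grundy sequence with g(k) = mex{g(k−s) : s ∈ {5, 8}, s ≤ k}:
g(0) = mex{} = 0
g(1) = mex{} = 0
g(2) = mex{} = 0
g(3) = mex{} = 0
g(4) = mex{} = 0
g(5) = mex{0} = 1
g(6) = mex{0} = 1
g(7) = mex{0} = 1
g(8) = mex{0} = 1
g(9) = mex{0} = 1
g(10) = mex{0,1} = 2
g(11) = mex{0,1} = 2
So g(11) = 2.

2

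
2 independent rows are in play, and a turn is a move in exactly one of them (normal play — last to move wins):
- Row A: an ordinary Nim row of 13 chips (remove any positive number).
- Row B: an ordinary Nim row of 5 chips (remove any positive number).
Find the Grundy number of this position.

8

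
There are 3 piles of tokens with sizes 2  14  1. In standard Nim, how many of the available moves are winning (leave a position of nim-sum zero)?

1

Nim-sum: 2 XOR 14 XOR 1 = 13.
The overall nim-sum is X = 13. A pile of size p has a winning move iff p XOR X < p (reduce it to p XOR X).
  2: 2 XOR 13 = 15 ≥ 2 — no move.
  14: 14 XOR 13 = 3 < 14 — winning move (to 3).
  1: 1 XOR 13 = 12 ≥ 1 — no move.
That gives 1 winning move.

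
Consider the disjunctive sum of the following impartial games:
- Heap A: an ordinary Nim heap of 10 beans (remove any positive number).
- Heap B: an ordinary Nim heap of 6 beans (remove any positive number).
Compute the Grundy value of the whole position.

Heap A is a plain Nim heap of size 10, so its Grundy value is 10.
Heap B is a plain Nim heap of size 6, so its Grundy value is 6.
By the Sprague-Grundy theorem, the Grundy value of a sum of independent games is the XOR of the component values.
Combined value = 10 ⊕ 6 = 12.

12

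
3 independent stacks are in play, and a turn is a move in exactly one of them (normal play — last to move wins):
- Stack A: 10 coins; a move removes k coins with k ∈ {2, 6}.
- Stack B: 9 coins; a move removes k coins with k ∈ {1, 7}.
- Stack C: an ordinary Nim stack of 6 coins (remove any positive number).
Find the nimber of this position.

For stack A, compute g(0), g(1), … with moves {2, 6}:
k:     0  1  2  3  4  5  6  7  8  9 10
g(k):  0  0  1  1  0  0  1  1  0  0  1
So g(10) = 1.
Build the Grundy sequence for stack B with g(k) = mex{g(k−s) : s ∈ {1, 7}, s ≤ k}:
g(0) = mex{} = 0
g(1) = mex{0} = 1
g(2) = mex{1} = 0
g(3) = mex{0} = 1
g(4) = mex{1} = 0
g(5) = mex{0} = 1
g(6) = mex{1} = 0
g(7) = mex{0} = 1
g(8) = mex{1} = 0
g(9) = mex{0} = 1
So g(9) = 1.
Stack C is a plain Nim stack of size 6, so its Grundy value is 6.
The value of a disjunctive sum is the nim-sum of the parts.
Combined value = 1 ⊕ 1 ⊕ 6 = 6.

6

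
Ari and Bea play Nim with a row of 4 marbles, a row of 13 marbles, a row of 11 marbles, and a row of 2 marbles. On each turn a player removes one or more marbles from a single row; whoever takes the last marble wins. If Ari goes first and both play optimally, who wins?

Nim-sum: 4 ^ 13 ^ 11 ^ 2 = 0.
The nim-sum is 0, so this is a P-position: the player to move is in a losing position under optimal play; Ari is about to move from it and so loses — Bea wins.

Bea wins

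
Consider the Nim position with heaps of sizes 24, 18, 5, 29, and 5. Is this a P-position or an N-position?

N-position

Compute the nim-sum pairwise:
24 ⊕ 18 = 10
10 ⊕ 5 = 15
15 ⊕ 29 = 18
18 ⊕ 5 = 23
The nim-sum is 23 ≠ 0, so this is an N-position: the player to move can win.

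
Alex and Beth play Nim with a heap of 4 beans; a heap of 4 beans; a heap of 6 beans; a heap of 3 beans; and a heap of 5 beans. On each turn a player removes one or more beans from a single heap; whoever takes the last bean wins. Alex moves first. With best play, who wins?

Beth wins

Bitwise XOR of the heap sizes:
  100  (4)
  100  (4)
  110  (6)
  011  (3)
  101  (5)
  ---
  000  (0)
The nim-sum is 0, so this is a P-position: the player to move is in a losing position under optimal play; Alex is about to move from it and so loses — Beth wins.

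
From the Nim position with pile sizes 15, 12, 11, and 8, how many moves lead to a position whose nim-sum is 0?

Compute the nim-sum pairwise:
15 XOR 12 = 3
3 XOR 11 = 8
8 XOR 8 = 0
The nim-sum is already 0, so every move leaves a nonzero nim-sum — there are no winning moves.

0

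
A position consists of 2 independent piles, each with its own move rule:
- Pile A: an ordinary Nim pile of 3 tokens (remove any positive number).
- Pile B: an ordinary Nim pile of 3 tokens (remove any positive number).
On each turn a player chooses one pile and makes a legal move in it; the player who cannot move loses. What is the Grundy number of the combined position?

0

Pile A is a plain Nim pile of size 3, so its Grundy value is 3.
Pile B is a plain Nim pile of size 3, so its Grundy value is 3.
By the Sprague-Grundy theorem, the Grundy value of a sum of independent games is the XOR of the component values.
Combined value = 3 ⊕ 3 = 0.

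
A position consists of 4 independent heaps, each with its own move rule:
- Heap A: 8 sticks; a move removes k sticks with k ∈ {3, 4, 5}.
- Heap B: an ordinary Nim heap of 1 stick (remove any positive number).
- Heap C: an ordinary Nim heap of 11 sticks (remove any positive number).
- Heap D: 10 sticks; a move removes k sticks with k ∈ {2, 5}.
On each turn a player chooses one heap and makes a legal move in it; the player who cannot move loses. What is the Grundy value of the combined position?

Grundy values for heap A (subtraction set {3, 4, 5}):
g(0) = mex{} = 0
g(1) = mex{} = 0
g(2) = mex{} = 0
g(3) = mex{0} = 1
g(4) = mex{0} = 1
g(5) = mex{0} = 1
g(6) = mex{0,1} = 2
g(7) = mex{0,1} = 2
g(8) = mex{1} = 0
So g(8) = 0.
Heap B is a plain Nim heap of size 1, so its Grundy value is 1.
Heap C is a plain Nim heap of size 11, so its Grundy value is 11.
For heap D, compute g(0), g(1), … with moves {2, 5}:
g(0) = mex{} = 0
g(1) = mex{} = 0
g(2) = mex{0} = 1
g(3) = mex{0} = 1
g(4) = mex{1} = 0
g(5) = mex{0,1} = 2
g(6) = mex{0} = 1
g(7) = mex{1,2} = 0
g(8) = mex{1} = 0
g(9) = mex{0} = 1
g(10) = mex{0,2} = 1
So g(10) = 1.
By the Sprague-Grundy theorem, the Grundy value of a sum of independent games is the XOR of the component values.
Combined value = 0 ⊕ 1 ⊕ 11 ⊕ 1 = 11.

11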